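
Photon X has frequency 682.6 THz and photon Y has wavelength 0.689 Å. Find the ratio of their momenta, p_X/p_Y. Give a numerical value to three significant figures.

p_X = 1.509 × 10^-27 kg·m/s (from frequency = 682.6 THz, via p = hf/c).
p_Y = 9.617 × 10^-24 kg·m/s (from wavelength = 0.689 Å, via p = h/λ).
Ratio = 1.509 × 10^-27 / 9.617 × 10^-24 = 1.57 × 10^-4.

1.57 × 10^-4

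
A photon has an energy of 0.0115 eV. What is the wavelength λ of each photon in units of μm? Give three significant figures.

108 μm

(h = 6.62607015 × 10^-34 J·s, c = 2.99792458 × 10^8 m/s, 1 eV = 1.602176634 × 10^-19 J.)
First convert: E = 0.0115 eV = 1.8425 × 10^-21 J.
Apply λ = hc/E: λ = 1.078 × 10^-4 m.
Converting to μm: λ = 107.8 μm ≈ 108 μm.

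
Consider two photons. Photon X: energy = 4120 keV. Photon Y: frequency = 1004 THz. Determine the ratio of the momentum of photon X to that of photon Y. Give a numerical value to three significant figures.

p_X = 2.202 × 10^-21 kg·m/s (from energy = 4120 keV, via p = E/c).
p_Y = 2.219 × 10^-27 kg·m/s (from frequency = 1004 THz, via p = hf/c).
Ratio = 2.202 × 10^-21 / 2.219 × 10^-27 = 9.92 × 10^5.

9.92 × 10^5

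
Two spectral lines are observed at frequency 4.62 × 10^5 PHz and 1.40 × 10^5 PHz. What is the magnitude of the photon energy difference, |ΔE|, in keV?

1330 keV

Using E = hf: E₁ = 3.061 × 10^-13 J, E₂ = 9.276 × 10^-14 J.
|ΔE| = |3.061 × 10^-13 − 9.276 × 10^-14| = 2.13 × 10^-13 J = 1330 keV.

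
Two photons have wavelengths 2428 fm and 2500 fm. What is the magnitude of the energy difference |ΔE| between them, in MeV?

0.0147 MeV

Using E = hc/λ: E₁ = 8.1814 × 10^-14 J, E₂ = 7.9458 × 10^-14 J.
|ΔE| = |8.1814 × 10^-14 − 7.9458 × 10^-14| = 2.36 × 10^-15 J = 0.0147 MeV.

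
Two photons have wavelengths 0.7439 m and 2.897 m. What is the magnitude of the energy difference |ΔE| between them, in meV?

1.24 × 10^-3 meV

Using E = hc/λ: E₁ = 2.6703 × 10^-25 J, E₂ = 6.8569 × 10^-26 J.
|ΔE| = |2.6703 × 10^-25 − 6.8569 × 10^-26| = 1.98 × 10^-25 J = 1.24 × 10^-3 meV.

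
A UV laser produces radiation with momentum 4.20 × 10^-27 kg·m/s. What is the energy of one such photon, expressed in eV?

(c = 2.99792458 × 10^8 m/s, 1 eV = 1.602176634 × 10^-19 J.)
Apply E = pc: E = 1.259 × 10^-18 J.
Converting to eV: E = 7.859 eV ≈ 7.86 eV.

7.86 eV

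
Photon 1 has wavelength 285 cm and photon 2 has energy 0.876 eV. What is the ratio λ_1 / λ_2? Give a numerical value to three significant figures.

2.01e6

λ_1 = 2.850 m (from wavelength = 285 cm, via λ given directly).
λ_2 = 1.415e-6 m (from energy = 0.876 eV, via λ = hc/E).
Ratio = 2.850 / 1.415e-6 = 2.01e6.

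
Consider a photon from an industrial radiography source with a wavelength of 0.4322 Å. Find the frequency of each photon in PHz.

Use c = 2.99792458 × 10^8 m/s.
Convert to SI: λ = 0.4322 Å = 4.322 × 10^-11 m.
For a photon f = c/λ, so f = 6.936 × 10^18 Hz.
Converting to PHz: f = 6936 PHz ≈ 6940 PHz.

6940 PHz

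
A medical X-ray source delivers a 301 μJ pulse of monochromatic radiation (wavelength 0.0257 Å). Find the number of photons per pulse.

3.89e9 photons

Per-photon energy: E = 7.729e-14 J (from wavelength = 0.0257 Å).
N = E_total / E_photon = 3.01e-4 J / 7.729e-14 J = 3.89e9.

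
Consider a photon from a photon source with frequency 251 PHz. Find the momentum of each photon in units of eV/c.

Convert to SI: f = 251 PHz = 2.51e17 Hz.
For a photon p = hf/c, so p = 5.548e-25 kg·m/s.
Converting to eV/c: p = 1038 eV/c ≈ 1040 eV/c.

1040 eV/c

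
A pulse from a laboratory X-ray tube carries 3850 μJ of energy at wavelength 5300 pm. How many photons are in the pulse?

1.03e14 photons

Per-photon energy: E = 3.748e-17 J (from wavelength = 5300 pm).
N = E_total / E_photon = 0.00385 J / 3.748e-17 J = 1.03e14.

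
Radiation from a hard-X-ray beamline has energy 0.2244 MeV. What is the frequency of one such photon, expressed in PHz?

Use h = 6.62607015 × 10^-34 J·s, 1 eV = 1.602176634 × 10^-19 J.
In SI units: E = 0.2244 MeV = 3.5953 × 10^-14 J.
For a photon f = E/h, so f = 5.426 × 10^19 Hz.
Converting to PHz: f = 54260 PHz ≈ 5.43 × 10^4 PHz.

5.43 × 10^4 PHz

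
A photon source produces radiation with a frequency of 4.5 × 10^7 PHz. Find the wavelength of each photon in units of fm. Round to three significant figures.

In SI units: f = 4.5 × 10^7 PHz = 4.5 × 10^22 Hz.
Since λ = c/f for a photon, λ = 6.662 × 10^-15 m.
Converting to fm: λ = 6.662 fm ≈ 6.66 fm.

6.66 fm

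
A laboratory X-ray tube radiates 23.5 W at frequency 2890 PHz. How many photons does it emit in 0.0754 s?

9.25e14 photons

Total energy: E_total = P·t = 23.5 × 0.0754 = 1.772 J.
Per-photon energy: E = 1.915e-15 J.
N = E_total / E_photon = 9.25e14.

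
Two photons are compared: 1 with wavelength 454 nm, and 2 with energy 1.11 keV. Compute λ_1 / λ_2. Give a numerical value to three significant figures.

406

λ_1 = 4.540 × 10^-7 m (from wavelength = 454 nm, via λ given directly).
λ_2 = 1.117 × 10^-9 m (from energy = 1.11 keV, via λ = hc/E).
Ratio = 4.540 × 10^-7 / 1.117 × 10^-9 = 406.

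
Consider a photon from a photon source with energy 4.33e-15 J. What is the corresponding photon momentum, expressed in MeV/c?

0.0270 MeV/c

Since p = E/c for a photon, p = 1.444e-23 kg·m/s.
Converting to MeV/c: p = 0.02703 MeV/c ≈ 0.0270 MeV/c.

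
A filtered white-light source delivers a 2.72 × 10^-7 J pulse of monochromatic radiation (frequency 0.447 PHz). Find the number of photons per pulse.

Per-photon energy: E = 2.962 × 10^-19 J (from frequency = 0.447 PHz).
N = E_total / E_photon = 2.72 × 10^-7 J / 2.962 × 10^-19 J = 9.18 × 10^11.

9.18 × 10^11 photons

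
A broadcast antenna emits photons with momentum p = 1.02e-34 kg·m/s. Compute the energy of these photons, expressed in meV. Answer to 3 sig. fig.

1.91e-4 meV

Use c = 2.99792458e8 m/s, 1 eV = 1.602176634e-19 J.
The photon relation is E = pc, giving E = 3.058e-26 J.
Converting to meV: E = 1.909e-4 meV ≈ 1.91e-4 meV.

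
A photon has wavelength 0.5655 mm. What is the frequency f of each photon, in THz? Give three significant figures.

Convert to SI: λ = 0.5655 mm = 5.655 × 10^-4 m.
Since f = c/λ for a photon, f = 5.301 × 10^11 Hz.
Converting to THz: f = 0.5301 THz ≈ 0.530 THz.

0.530 THz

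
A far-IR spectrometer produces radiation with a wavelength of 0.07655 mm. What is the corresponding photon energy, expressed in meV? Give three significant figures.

In SI units: λ = 0.07655 mm = 7.655e-5 m.
The photon relation is E = hc/λ, giving E = 2.595e-21 J.
Converting to meV: E = 16.20 meV ≈ 16.2 meV.

16.2 meV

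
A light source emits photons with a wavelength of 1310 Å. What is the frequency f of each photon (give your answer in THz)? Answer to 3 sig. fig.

Take c = 2.99792458e8 m/s.
First convert: λ = 1310 Å = 1.31e-7 m.
Since f = c/λ for a photon, f = 2.288e15 Hz.
Converting to THz: f = 2288 THz ≈ 2290 THz.

2290 THz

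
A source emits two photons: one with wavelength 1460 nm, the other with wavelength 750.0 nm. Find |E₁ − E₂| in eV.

0.804 eV

Using E = hc/λ: E₁ = 1.3606 × 10^-19 J, E₂ = 2.6486 × 10^-19 J.
|ΔE| = |1.3606 × 10^-19 − 2.6486 × 10^-19| = 1.29 × 10^-19 J = 0.804 eV.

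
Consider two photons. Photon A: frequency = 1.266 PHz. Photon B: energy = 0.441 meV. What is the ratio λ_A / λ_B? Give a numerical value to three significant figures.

8.42e-5

λ_A = 2.368e-7 m (from frequency = 1.266 PHz, via λ = c/f).
λ_B = 0.002811 m (from energy = 0.441 meV, via λ = hc/E).
Ratio = 2.368e-7 / 0.002811 = 8.42e-5.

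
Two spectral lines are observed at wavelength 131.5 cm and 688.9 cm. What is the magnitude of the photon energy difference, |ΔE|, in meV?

Using E = hc/λ: E₁ = 1.5106·10^-25 J, E₂ = 2.8835·10^-26 J.
|ΔE| = |1.5106·10^-25 − 2.8835·10^-26| = 1.22·10^-25 J = 7.63·10^-4 meV.

7.63·10^-4 meV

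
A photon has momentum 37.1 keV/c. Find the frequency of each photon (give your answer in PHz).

8970 PHz

Take h = 6.62607015e-34 J·s, c = 2.99792458e8 m/s, 1 eV = 1.602176634e-19 J.
In SI units: p = 37.1 keV/c = 1.9827e-23 kg·m/s.
Since f = pc/h for a photon, f = 8.971e18 Hz.
Converting to PHz: f = 8971 PHz ≈ 8970 PHz.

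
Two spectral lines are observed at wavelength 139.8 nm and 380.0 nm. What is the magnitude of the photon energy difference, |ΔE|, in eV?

5.61 eV

Using E = hc/λ: E₁ = 1.4209e-18 J, E₂ = 5.2275e-19 J.
|ΔE| = |1.4209e-18 − 5.2275e-19| = 8.98e-19 J = 5.61 eV.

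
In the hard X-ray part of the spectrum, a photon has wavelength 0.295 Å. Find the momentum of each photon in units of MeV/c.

0.0420 MeV/c

Convert to SI: λ = 0.295 Å = 2.95·10^-11 m.
Apply p = h/λ: p = 2.246·10^-23 kg·m/s.
Converting to MeV/c: p = 0.04203 MeV/c ≈ 0.0420 MeV/c.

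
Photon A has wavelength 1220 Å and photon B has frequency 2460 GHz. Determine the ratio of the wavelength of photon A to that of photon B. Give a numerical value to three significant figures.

λ_A = 1.220e-7 m (from wavelength = 1220 Å, via λ given directly).
λ_B = 1.219e-4 m (from frequency = 2460 GHz, via λ = c/f).
Ratio = 1.220e-7 / 1.219e-4 = 1.00e-3.

1.00e-3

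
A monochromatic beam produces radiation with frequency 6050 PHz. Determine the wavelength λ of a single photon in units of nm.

Convert to SI: f = 6050 PHz = 6.05e18 Hz.
Apply λ = c/f: λ = 4.955e-11 m.
Converting to nm: λ = 0.04955 nm ≈ 0.0496 nm.

0.0496 nm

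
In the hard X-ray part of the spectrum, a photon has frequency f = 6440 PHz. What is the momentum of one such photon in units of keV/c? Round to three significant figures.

Use h = 6.62607015e-34 J·s, c = 2.99792458e8 m/s, 1 eV = 1.602176634e-19 J.
In SI units: f = 6440 PHz = 6.44e18 Hz.
The photon relation is p = hf/c, giving p = 1.423e-23 kg·m/s.
Converting to keV/c: p = 26.63 keV/c ≈ 26.6 keV/c.

26.6 keV/c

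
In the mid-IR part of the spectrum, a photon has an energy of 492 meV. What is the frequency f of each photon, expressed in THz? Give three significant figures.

Take h = 6.62607015 × 10^-34 J·s, 1 eV = 1.602176634 × 10^-19 J.
Convert to SI: E = 492 meV = 7.8827 × 10^-20 J.
Since f = E/h for a photon, f = 1.190 × 10^14 Hz.
Converting to THz: f = 119.0 THz ≈ 119 THz.

119 THz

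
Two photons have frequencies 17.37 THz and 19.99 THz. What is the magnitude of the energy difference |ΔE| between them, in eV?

Using E = hf: E₁ = 1.1509e-20 J, E₂ = 1.3246e-20 J.
|ΔE| = |1.1509e-20 − 1.3246e-20| = 1.74e-21 J = 0.0108 eV.

0.0108 eV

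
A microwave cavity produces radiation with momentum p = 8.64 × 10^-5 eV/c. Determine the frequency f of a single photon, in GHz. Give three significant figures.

20.9 GHz

Take h = 6.62607015 × 10^-34 J·s, c = 2.99792458 × 10^8 m/s, 1 eV = 1.602176634 × 10^-19 J.
Convert to SI: p = 8.64 × 10^-5 eV/c = 4.6175 × 10^-32 kg·m/s.
The photon relation is f = pc/h, giving f = 2.089 × 10^10 Hz.
Converting to GHz: f = 20.89 GHz ≈ 20.9 GHz.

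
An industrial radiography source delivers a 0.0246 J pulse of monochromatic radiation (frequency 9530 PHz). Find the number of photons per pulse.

3.90e12 photons

Per-photon energy: E = 6.315e-15 J (from frequency = 9530 PHz).
N = E_total / E_photon = 0.0246 J / 6.315e-15 J = 3.90e12.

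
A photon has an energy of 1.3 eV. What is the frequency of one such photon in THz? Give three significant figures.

314 THz

Use h = 6.62607015 × 10^-34 J·s, 1 eV = 1.602176634 × 10^-19 J.
First convert: E = 1.3 eV = 2.0828 × 10^-19 J.
The photon relation is f = E/h, giving f = 3.143 × 10^14 Hz.
Converting to THz: f = 314.3 THz ≈ 314 THz.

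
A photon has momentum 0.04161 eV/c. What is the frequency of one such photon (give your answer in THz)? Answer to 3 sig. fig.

10.1 THz

First convert: p = 0.04161 eV/c = 2.2238 × 10^-29 kg·m/s.
Apply f = pc/h: f = 1.006 × 10^13 Hz.
Converting to THz: f = 10.06 THz ≈ 10.1 THz.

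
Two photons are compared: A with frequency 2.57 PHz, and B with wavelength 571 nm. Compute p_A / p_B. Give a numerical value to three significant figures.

p_A = 5.680e-27 kg·m/s (from frequency = 2.57 PHz, via p = hf/c).
p_B = 1.160e-27 kg·m/s (from wavelength = 571 nm, via p = h/λ).
Ratio = 5.680e-27 / 1.160e-27 = 4.89.

4.89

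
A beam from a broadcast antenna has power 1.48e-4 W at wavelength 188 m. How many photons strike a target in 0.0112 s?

1.57e21 photons

Total energy: E_total = P·t = 1.48e-4 × 0.0112 = 1.658e-6 J.
Per-photon energy: E = 1.057e-27 J.
N = E_total / E_photon = 1.57e21.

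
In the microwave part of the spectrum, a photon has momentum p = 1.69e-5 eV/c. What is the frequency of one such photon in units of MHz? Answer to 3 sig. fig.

4090 MHz

Use h = 6.62607015e-34 J·s, c = 2.99792458e8 m/s, 1 eV = 1.602176634e-19 J.
First convert: p = 1.69e-5 eV/c = 9.0318e-33 kg·m/s.
Since f = pc/h for a photon, f = 4.086e9 Hz.
Converting to MHz: f = 4086 MHz ≈ 4090 MHz.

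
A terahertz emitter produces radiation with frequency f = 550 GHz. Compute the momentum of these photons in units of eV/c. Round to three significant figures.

2.27 × 10^-3 eV/c

(h = 6.62607015 × 10^-34 J·s, c = 2.99792458 × 10^8 m/s, 1 eV = 1.602176634 × 10^-19 J.)
In SI units: f = 550 GHz = 5.5 × 10^11 Hz.
Apply p = hf/c: p = 1.216 × 10^-30 kg·m/s.
Converting to eV/c: p = 0.002275 eV/c ≈ 2.27 × 10^-3 eV/c.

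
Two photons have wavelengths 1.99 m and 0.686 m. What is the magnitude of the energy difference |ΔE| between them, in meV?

1.18 × 10^-3 meV

Using E = hc/λ: E₁ = 9.982 × 10^-26 J, E₂ = 2.896 × 10^-25 J.
|ΔE| = |9.982 × 10^-26 − 2.896 × 10^-25| = 1.90 × 10^-25 J = 1.18 × 10^-3 meV.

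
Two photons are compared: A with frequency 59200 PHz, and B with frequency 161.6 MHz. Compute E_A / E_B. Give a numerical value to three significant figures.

E_A = 3.923 × 10^-14 J (from frequency = 59200 PHz, via E = hf).
E_B = 1.071 × 10^-25 J (from frequency = 161.6 MHz, via E = hf).
Ratio = 3.923 × 10^-14 / 1.071 × 10^-25 = 3.66 × 10^11.

3.66 × 10^11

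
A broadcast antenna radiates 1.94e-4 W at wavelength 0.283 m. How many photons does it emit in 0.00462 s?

1.28e18 photons

Total energy: E_total = P·t = 1.94e-4 × 0.00462 = 8.963e-7 J.
Per-photon energy: E = 7.019e-25 J.
N = E_total / E_photon = 1.28e18.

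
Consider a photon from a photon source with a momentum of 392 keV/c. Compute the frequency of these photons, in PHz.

9.48 × 10^4 PHz

First convert: p = 392 keV/c = 2.0950 × 10^-22 kg·m/s.
For a photon f = pc/h, so f = 9.479 × 10^19 Hz.
Converting to PHz: f = 94790 PHz ≈ 9.48 × 10^4 PHz.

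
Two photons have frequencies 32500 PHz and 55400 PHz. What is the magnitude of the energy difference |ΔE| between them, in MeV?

0.0947 MeV

Using E = hf: E₁ = 2.153 × 10^-14 J, E₂ = 3.671 × 10^-14 J.
|ΔE| = |2.153 × 10^-14 − 3.671 × 10^-14| = 1.52 × 10^-14 J = 0.0947 MeV.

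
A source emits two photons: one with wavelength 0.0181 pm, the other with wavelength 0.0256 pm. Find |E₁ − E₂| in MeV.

20.1 MeV

Using E = hc/λ: E₁ = 1.097e-11 J, E₂ = 7.760e-12 J.
|ΔE| = |1.097e-11 − 7.760e-12| = 3.22e-12 J = 20.1 MeV.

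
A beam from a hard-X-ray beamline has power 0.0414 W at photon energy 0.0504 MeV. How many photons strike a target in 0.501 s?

2.57 × 10^12 photons

Total energy: E_total = P·t = 0.0414 × 0.501 = 0.02074 J.
Per-photon energy: E = 8.075 × 10^-15 J.
N = E_total / E_photon = 2.57 × 10^12.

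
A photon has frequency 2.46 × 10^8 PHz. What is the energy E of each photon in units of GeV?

Use h = 6.62607015 × 10^-34 J·s, 1 eV = 1.602176634 × 10^-19 J.
First convert: f = 2.46 × 10^8 PHz = 2.46 × 10^23 Hz.
For a photon E = hf, so E = 1.630 × 10^-10 J.
Converting to GeV: E = 1.017 GeV ≈ 1.02 GeV.

1.02 GeV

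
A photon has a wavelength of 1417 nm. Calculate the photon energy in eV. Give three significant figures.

0.875 eV

(h = 6.62607015e-34 J·s, c = 2.99792458e8 m/s, 1 eV = 1.602176634e-19 J.)
Convert to SI: λ = 1417 nm = 1.417e-6 m.
For a photon E = hc/λ, so E = 1.402e-19 J.
Converting to eV: E = 0.8750 eV ≈ 0.875 eV.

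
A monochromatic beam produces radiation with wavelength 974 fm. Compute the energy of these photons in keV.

1270 keV

Use h = 6.62607015e-34 J·s, c = 2.99792458e8 m/s, 1 eV = 1.602176634e-19 J.
Convert to SI: λ = 974 fm = 9.74e-13 m.
Apply E = hc/λ: E = 2.039e-13 J.
Converting to keV: E = 1273 keV ≈ 1270 keV.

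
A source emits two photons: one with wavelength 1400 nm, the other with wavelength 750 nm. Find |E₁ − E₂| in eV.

0.768 eV

Using E = hc/λ: E₁ = 1.419 × 10^-19 J, E₂ = 2.649 × 10^-19 J.
|ΔE| = |1.419 × 10^-19 − 2.649 × 10^-19| = 1.23 × 10^-19 J = 0.768 eV.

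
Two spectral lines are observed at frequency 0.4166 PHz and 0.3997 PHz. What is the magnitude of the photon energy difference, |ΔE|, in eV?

0.0699 eV

Using E = hf: E₁ = 2.7604e-19 J, E₂ = 2.6484e-19 J.
|ΔE| = |2.7604e-19 − 2.6484e-19| = 1.12e-20 J = 0.0699 eV.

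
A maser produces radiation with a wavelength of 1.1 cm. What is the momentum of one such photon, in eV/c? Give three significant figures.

Use h = 6.62607015e-34 J·s, c = 2.99792458e8 m/s, 1 eV = 1.602176634e-19 J.
Convert to SI: λ = 1.1 cm = 0.011 m.
For a photon p = h/λ, so p = 6.024e-32 kg·m/s.
Converting to eV/c: p = 1.127e-4 eV/c ≈ 1.13e-4 eV/c.

1.13e-4 eV/c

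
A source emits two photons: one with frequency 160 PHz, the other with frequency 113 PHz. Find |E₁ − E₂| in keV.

0.194 keV

Using E = hf: E₁ = 1.060e-16 J, E₂ = 7.487e-17 J.
|ΔE| = |1.060e-16 − 7.487e-17| = 3.11e-17 J = 0.194 keV.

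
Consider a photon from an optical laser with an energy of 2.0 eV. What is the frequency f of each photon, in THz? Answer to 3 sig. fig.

484 THz

Convert to SI: E = 2.0 eV = 3.2044e-19 J.
Since f = E/h for a photon, f = 4.836e14 Hz.
Converting to THz: f = 483.6 THz ≈ 484 THz.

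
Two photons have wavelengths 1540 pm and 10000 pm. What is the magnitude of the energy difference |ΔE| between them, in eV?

Using E = hc/λ: E₁ = 1.290e-16 J, E₂ = 1.986e-17 J.
|ΔE| = |1.290e-16 − 1.986e-17| = 1.09e-16 J = 681 eV.

681 eV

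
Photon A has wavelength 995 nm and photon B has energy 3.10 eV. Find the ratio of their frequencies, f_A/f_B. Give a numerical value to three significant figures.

0.402

f_A = 3.013·10^14 Hz (from wavelength = 995 nm, via f = c/λ).
f_B = 7.496·10^14 Hz (from energy = 3.10 eV, via f = E/h).
Ratio = 3.013·10^14 / 7.496·10^14 = 0.402.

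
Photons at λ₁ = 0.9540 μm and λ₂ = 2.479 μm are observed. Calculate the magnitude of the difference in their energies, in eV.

0.799 eV

Using E = hc/λ: E₁ = 2.0822 × 10^-19 J, E₂ = 8.0131 × 10^-20 J.
|ΔE| = |2.0822 × 10^-19 − 8.0131 × 10^-20| = 1.28 × 10^-19 J = 0.799 eV.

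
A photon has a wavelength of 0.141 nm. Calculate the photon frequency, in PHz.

2130 PHz

In SI units: λ = 0.141 nm = 1.41 × 10^-10 m.
For a photon f = c/λ, so f = 2.126 × 10^18 Hz.
Converting to PHz: f = 2126 PHz ≈ 2130 PHz.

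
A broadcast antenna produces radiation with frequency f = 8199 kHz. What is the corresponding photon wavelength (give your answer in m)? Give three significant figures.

36.6 m

(c = 2.99792458 × 10^8 m/s.)
In SI units: f = 8199 kHz = 8.199 × 10^6 Hz.
For a photon λ = c/f, so λ = 36.56 m.
So λ ≈ 36.6 m.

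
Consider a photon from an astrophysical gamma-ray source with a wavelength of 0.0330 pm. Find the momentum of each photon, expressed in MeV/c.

37.6 MeV/c

First convert: λ = 0.0330 pm = 3.30 × 10^-14 m.
Since p = h/λ for a photon, p = 2.008 × 10^-20 kg·m/s.
Converting to MeV/c: p = 37.57 MeV/c ≈ 37.6 MeV/c.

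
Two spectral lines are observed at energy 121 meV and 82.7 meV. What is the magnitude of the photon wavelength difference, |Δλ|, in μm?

Using λ = hc/E: λ₁ = 1.025·10^-5 m, λ₂ = 1.499·10^-5 m.
|Δλ| = |1.025·10^-5 − 1.499·10^-5| = 4.75·10^-6 m = 4.75 μm.

4.75 μm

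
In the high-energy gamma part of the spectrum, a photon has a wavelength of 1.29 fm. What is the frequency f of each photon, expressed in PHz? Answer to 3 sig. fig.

2.32e8 PHz

In SI units: λ = 1.29 fm = 1.29e-15 m.
Since f = c/λ for a photon, f = 2.324e23 Hz.
Converting to PHz: f = 2.324e8 PHz ≈ 2.32e8 PHz.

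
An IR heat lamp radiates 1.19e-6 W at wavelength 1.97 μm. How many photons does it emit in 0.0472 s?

5.57e11 photons

Total energy: E_total = P·t = 1.19e-6 × 0.0472 = 5.617e-8 J.
Per-photon energy: E = 1.008e-19 J.
N = E_total / E_photon = 5.57e11.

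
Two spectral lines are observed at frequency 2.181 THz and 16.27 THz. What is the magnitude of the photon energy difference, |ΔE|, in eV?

Using E = hf: E₁ = 1.4451e-21 J, E₂ = 1.0781e-20 J.
|ΔE| = |1.4451e-21 − 1.0781e-20| = 9.34e-21 J = 0.0583 eV.

0.0583 eV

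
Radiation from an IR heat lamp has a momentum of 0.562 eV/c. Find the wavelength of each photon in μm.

2.21 μm

Use h = 6.62607015e-34 J·s, c = 2.99792458e8 m/s, 1 eV = 1.602176634e-19 J.
Convert to SI: p = 0.562 eV/c = 3.0035e-28 kg·m/s.
The photon relation is λ = h/p, giving λ = 2.206e-6 m.
Converting to μm: λ = 2.206 μm ≈ 2.21 μm.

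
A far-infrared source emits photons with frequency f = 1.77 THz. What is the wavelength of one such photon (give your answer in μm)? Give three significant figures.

Convert to SI: f = 1.77 THz = 1.77e12 Hz.
The photon relation is λ = c/f, giving λ = 1.694e-4 m.
Converting to μm: λ = 169.4 μm ≈ 169 μm.

169 μm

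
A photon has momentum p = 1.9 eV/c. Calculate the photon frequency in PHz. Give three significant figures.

0.459 PHz

First convert: p = 1.9 eV/c = 1.0154·10^-27 kg·m/s.
For a photon f = pc/h, so f = 4.594·10^14 Hz.
Converting to PHz: f = 0.4594 PHz ≈ 0.459 PHz.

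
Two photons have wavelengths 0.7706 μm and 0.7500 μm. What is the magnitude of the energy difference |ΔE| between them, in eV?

Using E = hc/λ: E₁ = 2.5778 × 10^-19 J, E₂ = 2.6486 × 10^-19 J.
|ΔE| = |2.5778 × 10^-19 − 2.6486 × 10^-19| = 7.08 × 10^-21 J = 0.0442 eV.

0.0442 eV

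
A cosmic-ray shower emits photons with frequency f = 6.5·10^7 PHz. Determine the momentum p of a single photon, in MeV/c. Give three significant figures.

In SI units: f = 6.5·10^7 PHz = 6.5·10^22 Hz.
Since p = hf/c for a photon, p = 1.437·10^-19 kg·m/s.
Converting to MeV/c: p = 268.8 MeV/c ≈ 269 MeV/c.

269 MeV/c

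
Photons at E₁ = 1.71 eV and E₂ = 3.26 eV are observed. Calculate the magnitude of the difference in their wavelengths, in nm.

345 nm

Using λ = hc/E: λ₁ = 7.251e-7 m, λ₂ = 3.803e-7 m.
|Δλ| = |7.251e-7 − 3.803e-7| = 3.45e-7 m = 345 nm.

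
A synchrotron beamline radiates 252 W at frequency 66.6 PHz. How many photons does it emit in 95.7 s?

5.46e20 photons

Total energy: E_total = P·t = 252 × 95.7 = 24120 J.
Per-photon energy: E = 4.413e-17 J.
N = E_total / E_photon = 5.46e20.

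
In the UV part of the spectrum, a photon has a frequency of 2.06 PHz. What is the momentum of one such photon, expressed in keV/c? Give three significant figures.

8.52e-3 keV/c

First convert: f = 2.06 PHz = 2.06e15 Hz.
For a photon p = hf/c, so p = 4.553e-27 kg·m/s.
Converting to keV/c: p = 0.008519 keV/c ≈ 8.52e-3 keV/c.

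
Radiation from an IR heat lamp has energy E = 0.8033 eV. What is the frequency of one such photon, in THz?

First convert: E = 0.8033 eV = 1.2870e-19 J.
For a photon f = E/h, so f = 1.942e14 Hz.
Converting to THz: f = 194.2 THz ≈ 194 THz.

194 THz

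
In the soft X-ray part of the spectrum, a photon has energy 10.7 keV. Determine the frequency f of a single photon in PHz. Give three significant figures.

In SI units: E = 10.7 keV = 1.7143e-15 J.
Apply f = E/h: f = 2.587e18 Hz.
Converting to PHz: f = 2587 PHz ≈ 2590 PHz.

2590 PHz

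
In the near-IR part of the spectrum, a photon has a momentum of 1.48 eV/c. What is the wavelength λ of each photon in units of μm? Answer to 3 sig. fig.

First convert: p = 1.48 eV/c = 7.9095e-28 kg·m/s.
Apply λ = h/p: λ = 8.377e-7 m.
Converting to μm: λ = 0.8377 μm ≈ 0.838 μm.

0.838 μm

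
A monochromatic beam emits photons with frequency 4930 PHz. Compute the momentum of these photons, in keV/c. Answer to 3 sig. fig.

First convert: f = 4930 PHz = 4.93 × 10^18 Hz.
For a photon p = hf/c, so p = 1.090 × 10^-23 kg·m/s.
Converting to keV/c: p = 20.39 keV/c ≈ 20.4 keV/c.

20.4 keV/c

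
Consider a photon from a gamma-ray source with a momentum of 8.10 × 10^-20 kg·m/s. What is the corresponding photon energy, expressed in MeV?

For a photon E = pc, so E = 2.428 × 10^-11 J.
Converting to MeV: E = 151.6 MeV ≈ 152 MeV.

152 MeV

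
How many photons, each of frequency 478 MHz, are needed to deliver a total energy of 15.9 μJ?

5.02 × 10^19 photons

Per-photon energy: E = 3.167 × 10^-25 J (from frequency = 478 MHz).
N = E_total / E_photon = 1.59 × 10^-5 J / 3.167 × 10^-25 J = 5.02 × 10^19.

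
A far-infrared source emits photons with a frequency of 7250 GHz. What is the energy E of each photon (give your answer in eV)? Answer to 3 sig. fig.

0.0300 eV

Use h = 6.62607015 × 10^-34 J·s, 1 eV = 1.602176634 × 10^-19 J.
First convert: f = 7250 GHz = 7.25 × 10^12 Hz.
For a photon E = hf, so E = 4.804 × 10^-21 J.
Converting to eV: E = 0.02998 eV ≈ 0.0300 eV.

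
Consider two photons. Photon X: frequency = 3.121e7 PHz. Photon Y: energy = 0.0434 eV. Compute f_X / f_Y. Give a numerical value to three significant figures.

2.97e9

f_X = 3.121e22 Hz (from frequency = 3.121e7 PHz, via f given directly).
f_Y = 1.049e13 Hz (from energy = 0.0434 eV, via f = E/h).
Ratio = 3.121e22 / 1.049e13 = 2.97e9.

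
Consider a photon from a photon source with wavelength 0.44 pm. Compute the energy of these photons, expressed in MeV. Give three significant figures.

2.82 MeV

Use h = 6.62607015·10^-34 J·s, c = 2.99792458·10^8 m/s, 1 eV = 1.602176634·10^-19 J.
First convert: λ = 0.44 pm = 4.4·10^-13 m.
Since E = hc/λ for a photon, E = 4.515·10^-13 J.
Converting to MeV: E = 2.818 MeV ≈ 2.82 MeV.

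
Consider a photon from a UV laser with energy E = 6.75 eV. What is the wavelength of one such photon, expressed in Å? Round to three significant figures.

1840 Å

Use h = 6.62607015 × 10^-34 J·s, c = 2.99792458 × 10^8 m/s, 1 eV = 1.602176634 × 10^-19 J.
Convert to SI: E = 6.75 eV = 1.0815 × 10^-18 J.
Apply λ = hc/E: λ = 1.837 × 10^-7 m.
Converting to Å: λ = 1837 Å ≈ 1840 Å.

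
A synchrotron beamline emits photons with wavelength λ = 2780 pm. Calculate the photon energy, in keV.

0.446 keV

Convert to SI: λ = 2780 pm = 2.78 × 10^-9 m.
Apply E = hc/λ: E = 7.145 × 10^-17 J.
Converting to keV: E = 0.4460 keV ≈ 0.446 keV.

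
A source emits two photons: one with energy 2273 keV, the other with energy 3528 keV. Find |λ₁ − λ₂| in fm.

194 fm

Using λ = hc/E: λ₁ = 5.4547 × 10^-13 m, λ₂ = 3.5143 × 10^-13 m.
|Δλ| = |5.4547 × 10^-13 − 3.5143 × 10^-13| = 1.94 × 10^-13 m = 194 fm.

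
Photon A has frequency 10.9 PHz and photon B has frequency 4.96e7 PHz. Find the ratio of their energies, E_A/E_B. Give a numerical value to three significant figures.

E_A = 7.222e-18 J (from frequency = 10.9 PHz, via E = hf).
E_B = 3.287e-11 J (from frequency = 4.96e7 PHz, via E = hf).
Ratio = 7.222e-18 / 3.287e-11 = 2.20e-7.

2.20e-7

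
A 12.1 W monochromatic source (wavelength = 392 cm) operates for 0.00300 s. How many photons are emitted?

7.16 × 10^23 photons

Total energy: E_total = P·t = 12.1 × 0.00300 = 0.03630 J.
Per-photon energy: E = 5.067 × 10^-26 J.
N = E_total / E_photon = 7.16 × 10^23.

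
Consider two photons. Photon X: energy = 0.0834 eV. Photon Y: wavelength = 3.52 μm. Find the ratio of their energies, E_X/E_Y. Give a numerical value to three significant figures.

E_X = 1.336e-20 J (from energy = 0.0834 eV, via E given directly).
E_Y = 5.643e-20 J (from wavelength = 3.52 μm, via E = hc/λ).
Ratio = 1.336e-20 / 5.643e-20 = 0.237.

0.237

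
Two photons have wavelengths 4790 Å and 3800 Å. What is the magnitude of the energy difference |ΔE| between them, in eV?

Using E = hc/λ: E₁ = 4.147·10^-19 J, E₂ = 5.227·10^-19 J.
|ΔE| = |4.147·10^-19 − 5.227·10^-19| = 1.08·10^-19 J = 0.674 eV.

0.674 eV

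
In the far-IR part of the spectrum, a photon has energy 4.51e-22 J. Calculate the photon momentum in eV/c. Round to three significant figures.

2.81e-3 eV/c

For a photon p = E/c, so p = 1.504e-30 kg·m/s.
Converting to eV/c: p = 0.002815 eV/c ≈ 2.81e-3 eV/c.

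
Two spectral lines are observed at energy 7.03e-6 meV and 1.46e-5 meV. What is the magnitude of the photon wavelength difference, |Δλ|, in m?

91.4 m

Using λ = hc/E: λ₁ = 176.4 m, λ₂ = 84.92 m.
|Δλ| = |176.4 − 84.92| = 91.4 m.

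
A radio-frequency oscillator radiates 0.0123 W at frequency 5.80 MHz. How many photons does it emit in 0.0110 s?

Total energy: E_total = P·t = 0.0123 × 0.0110 = 1.353·10^-4 J.
Per-photon energy: E = 3.843·10^-27 J.
N = E_total / E_photon = 3.52·10^22.

3.52·10^22 photons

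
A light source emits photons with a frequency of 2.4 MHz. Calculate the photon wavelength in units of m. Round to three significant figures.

125 m

(c = 2.99792458e8 m/s.)
Convert to SI: f = 2.4 MHz = 2.4e6 Hz.
For a photon λ = c/f, so λ = 124.9 m.
So λ ≈ 125 m.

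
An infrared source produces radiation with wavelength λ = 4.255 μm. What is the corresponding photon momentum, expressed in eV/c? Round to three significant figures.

Use h = 6.62607015·10^-34 J·s, c = 2.99792458·10^8 m/s, 1 eV = 1.602176634·10^-19 J.
First convert: λ = 4.255 μm = 4.255·10^-6 m.
The photon relation is p = h/λ, giving p = 1.557·10^-28 kg·m/s.
Converting to eV/c: p = 0.2914 eV/c ≈ 0.291 eV/c.

0.291 eV/c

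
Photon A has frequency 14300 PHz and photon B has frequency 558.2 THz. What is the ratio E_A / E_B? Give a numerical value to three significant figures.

2.56 × 10^4

E_A = 9.475 × 10^-15 J (from frequency = 14300 PHz, via E = hf).
E_B = 3.699 × 10^-19 J (from frequency = 558.2 THz, via E = hf).
Ratio = 9.475 × 10^-15 / 3.699 × 10^-19 = 2.56 × 10^4.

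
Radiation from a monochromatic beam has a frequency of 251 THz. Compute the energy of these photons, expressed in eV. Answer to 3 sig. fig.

1.04 eV

(h = 6.62607015 × 10^-34 J·s, 1 eV = 1.602176634 × 10^-19 J.)
Convert to SI: f = 251 THz = 2.51 × 10^14 Hz.
For a photon E = hf, so E = 1.663 × 10^-19 J.
Converting to eV: E = 1.038 eV ≈ 1.04 eV.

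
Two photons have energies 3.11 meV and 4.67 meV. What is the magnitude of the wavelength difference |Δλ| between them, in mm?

Using λ = hc/E: λ₁ = 3.987e-4 m, λ₂ = 2.655e-4 m.
|Δλ| = |3.987e-4 − 2.655e-4| = 1.33e-4 m = 0.133 mm.

0.133 mm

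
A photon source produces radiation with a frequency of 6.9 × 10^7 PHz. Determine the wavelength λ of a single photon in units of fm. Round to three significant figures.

In SI units: f = 6.9 × 10^7 PHz = 6.9 × 10^22 Hz.
For a photon λ = c/f, so λ = 4.345 × 10^-15 m.
Converting to fm: λ = 4.345 fm ≈ 4.34 fm.

4.34 fm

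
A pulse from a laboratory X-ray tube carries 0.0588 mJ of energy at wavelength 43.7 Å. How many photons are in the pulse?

1.29·10^12 photons

Per-photon energy: E = 4.546·10^-17 J (from wavelength = 43.7 Å).
N = E_total / E_photon = 5.88·10^-5 J / 4.546·10^-17 J = 1.29·10^12.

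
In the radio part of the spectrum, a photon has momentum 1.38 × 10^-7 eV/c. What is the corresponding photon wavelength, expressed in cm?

Use h = 6.62607015 × 10^-34 J·s, c = 2.99792458 × 10^8 m/s, 1 eV = 1.602176634 × 10^-19 J.
Convert to SI: p = 1.38 × 10^-7 eV/c = 7.3751 × 10^-35 kg·m/s.
Since λ = h/p for a photon, λ = 8.984 m.
Converting to cm: λ = 898.4 cm ≈ 898 cm.

898 cm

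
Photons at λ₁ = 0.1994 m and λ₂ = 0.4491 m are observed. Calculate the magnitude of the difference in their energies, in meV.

3.46e-3 meV

Using E = hc/λ: E₁ = 9.9621e-25 J, E₂ = 4.4232e-25 J.
|ΔE| = |9.9621e-25 − 4.4232e-25| = 5.54e-25 J = 3.46e-3 meV.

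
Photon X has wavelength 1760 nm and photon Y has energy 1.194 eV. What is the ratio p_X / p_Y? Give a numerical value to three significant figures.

p_X = 3.765e-28 kg·m/s (from wavelength = 1760 nm, via p = h/λ).
p_Y = 6.381e-28 kg·m/s (from energy = 1.194 eV, via p = E/c).
Ratio = 3.765e-28 / 6.381e-28 = 0.590.

0.590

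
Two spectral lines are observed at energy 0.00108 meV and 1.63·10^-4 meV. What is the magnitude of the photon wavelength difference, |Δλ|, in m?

6.46 m

Using λ = hc/E: λ₁ = 1.148 m, λ₂ = 7.606 m.
|Δλ| = |1.148 − 7.606| = 6.46 m.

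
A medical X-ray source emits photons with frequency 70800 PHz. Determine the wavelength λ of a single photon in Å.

(c = 2.99792458 × 10^8 m/s.)
First convert: f = 70800 PHz = 7.08 × 10^19 Hz.
The photon relation is λ = c/f, giving λ = 4.234 × 10^-12 m.
Converting to Å: λ = 0.04234 Å ≈ 0.0423 Å.

0.0423 Å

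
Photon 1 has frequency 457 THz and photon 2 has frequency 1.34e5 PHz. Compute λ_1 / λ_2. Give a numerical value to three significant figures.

λ_1 = 6.560e-7 m (from frequency = 457 THz, via λ = c/f).
λ_2 = 2.237e-12 m (from frequency = 1.34e5 PHz, via λ = c/f).
Ratio = 6.560e-7 / 2.237e-12 = 2.93e5.

2.93e5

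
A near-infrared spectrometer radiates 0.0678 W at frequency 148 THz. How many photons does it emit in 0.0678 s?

4.69e16 photons

Total energy: E_total = P·t = 0.0678 × 0.0678 = 0.004597 J.
Per-photon energy: E = 9.807e-20 J.
N = E_total / E_photon = 4.69e16.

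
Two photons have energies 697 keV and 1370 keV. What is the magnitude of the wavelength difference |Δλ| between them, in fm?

Using λ = hc/E: λ₁ = 1.779 × 10^-12 m, λ₂ = 9.050 × 10^-13 m.
|Δλ| = |1.779 × 10^-12 − 9.050 × 10^-13| = 8.74 × 10^-13 m = 874 fm.

874 fm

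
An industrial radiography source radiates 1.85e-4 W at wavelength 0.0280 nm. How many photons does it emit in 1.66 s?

Total energy: E_total = P·t = 1.85e-4 × 1.66 = 3.071e-4 J.
Per-photon energy: E = 7.094e-15 J.
N = E_total / E_photon = 4.33e10.

4.33e10 photons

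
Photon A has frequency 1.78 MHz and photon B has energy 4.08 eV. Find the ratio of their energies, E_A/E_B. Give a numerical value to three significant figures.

E_A = 1.179 × 10^-27 J (from frequency = 1.78 MHz, via E = hf).
E_B = 6.537 × 10^-19 J (from energy = 4.08 eV, via E given directly).
Ratio = 1.179 × 10^-27 / 6.537 × 10^-19 = 1.80 × 10^-9.

1.80 × 10^-9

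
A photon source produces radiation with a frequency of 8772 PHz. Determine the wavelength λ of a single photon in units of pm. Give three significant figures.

Convert to SI: f = 8772 PHz = 8.772e18 Hz.
Apply λ = c/f: λ = 3.418e-11 m.
Converting to pm: λ = 34.18 pm ≈ 34.2 pm.

34.2 pm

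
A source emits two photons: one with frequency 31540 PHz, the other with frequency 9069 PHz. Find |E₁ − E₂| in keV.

Using E = hf: E₁ = 2.0899 × 10^-14 J, E₂ = 6.0092 × 10^-15 J.
|ΔE| = |2.0899 × 10^-14 − 6.0092 × 10^-15| = 1.49 × 10^-14 J = 92.9 keV.

92.9 keV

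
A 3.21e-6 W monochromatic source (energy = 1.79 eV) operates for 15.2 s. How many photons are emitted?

1.70e14 photons

Total energy: E_total = P·t = 3.21e-6 × 15.2 = 4.879e-5 J.
Per-photon energy: E = 2.868e-19 J.
N = E_total / E_photon = 1.70e14.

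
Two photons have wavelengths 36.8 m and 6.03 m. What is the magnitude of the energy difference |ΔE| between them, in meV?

1.72 × 10^-4 meV

Using E = hc/λ: E₁ = 5.398 × 10^-27 J, E₂ = 3.294 × 10^-26 J.
|ΔE| = |5.398 × 10^-27 − 3.294 × 10^-26| = 2.75 × 10^-26 J = 1.72 × 10^-4 meV.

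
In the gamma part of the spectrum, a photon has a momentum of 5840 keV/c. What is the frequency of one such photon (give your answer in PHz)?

1.41e6 PHz

(h = 6.62607015e-34 J·s, c = 2.99792458e8 m/s, 1 eV = 1.602176634e-19 J.)
In SI units: p = 5840 keV/c = 3.1211e-21 kg·m/s.
The photon relation is f = pc/h, giving f = 1.412e21 Hz.
Converting to PHz: f = 1.412e6 PHz ≈ 1.41e6 PHz.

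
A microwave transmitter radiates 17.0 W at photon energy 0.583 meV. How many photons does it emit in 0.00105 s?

1.91·10^20 photons

Total energy: E_total = P·t = 17.0 × 0.00105 = 0.01785 J.
Per-photon energy: E = 9.341·10^-23 J.
N = E_total / E_photon = 1.91·10^20.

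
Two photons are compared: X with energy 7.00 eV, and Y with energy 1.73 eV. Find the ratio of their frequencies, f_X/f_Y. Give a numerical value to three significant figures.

f_X = 1.693e15 Hz (from energy = 7.00 eV, via f = E/h).
f_Y = 4.183e14 Hz (from energy = 1.73 eV, via f = E/h).
Ratio = 1.693e15 / 4.183e14 = 4.05.

4.05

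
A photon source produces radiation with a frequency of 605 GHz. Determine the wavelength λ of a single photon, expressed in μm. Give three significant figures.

First convert: f = 605 GHz = 6.05 × 10^11 Hz.
Apply λ = c/f: λ = 4.955 × 10^-4 m.
Converting to μm: λ = 495.5 μm ≈ 496 μm.

496 μm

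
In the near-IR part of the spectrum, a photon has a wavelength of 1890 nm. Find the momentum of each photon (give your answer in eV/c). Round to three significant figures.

Take h = 6.62607015e-34 J·s, c = 2.99792458e8 m/s, 1 eV = 1.602176634e-19 J.
In SI units: λ = 1890 nm = 1.89e-6 m.
Apply p = h/λ: p = 3.506e-28 kg·m/s.
Converting to eV/c: p = 0.6560 eV/c ≈ 0.656 eV/c.

0.656 eV/c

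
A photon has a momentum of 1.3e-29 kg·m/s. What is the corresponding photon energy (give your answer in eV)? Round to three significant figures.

Apply E = pc: E = 3.897e-21 J.
Converting to eV: E = 0.02433 eV ≈ 0.0243 eV.

0.0243 eV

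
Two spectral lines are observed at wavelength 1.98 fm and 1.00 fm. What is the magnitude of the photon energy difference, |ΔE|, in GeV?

Using E = hc/λ: E₁ = 1.003e-10 J, E₂ = 1.986e-10 J.
|ΔE| = |1.003e-10 − 1.986e-10| = 9.83e-11 J = 0.614 GeV.

0.614 GeV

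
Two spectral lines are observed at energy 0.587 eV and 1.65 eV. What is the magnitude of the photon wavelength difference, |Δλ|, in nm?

1360 nm

Using λ = hc/E: λ₁ = 2.112e-6 m, λ₂ = 7.514e-7 m.
|Δλ| = |2.112e-6 − 7.514e-7| = 1.36e-6 m = 1360 nm.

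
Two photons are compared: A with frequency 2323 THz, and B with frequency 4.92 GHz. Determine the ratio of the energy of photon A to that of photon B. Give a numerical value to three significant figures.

E_A = 1.539 × 10^-18 J (from frequency = 2323 THz, via E = hf).
E_B = 3.260 × 10^-24 J (from frequency = 4.92 GHz, via E = hf).
Ratio = 1.539 × 10^-18 / 3.260 × 10^-24 = 4.72 × 10^5.

4.72 × 10^5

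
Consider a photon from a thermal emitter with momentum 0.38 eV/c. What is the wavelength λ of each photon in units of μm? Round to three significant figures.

3.26 μm

(h = 6.62607015 × 10^-34 J·s, c = 2.99792458 × 10^8 m/s, 1 eV = 1.602176634 × 10^-19 J.)
Convert to SI: p = 0.38 eV/c = 2.0308 × 10^-28 kg·m/s.
Since λ = h/p for a photon, λ = 3.263 × 10^-6 m.
Converting to μm: λ = 3.263 μm ≈ 3.26 μm.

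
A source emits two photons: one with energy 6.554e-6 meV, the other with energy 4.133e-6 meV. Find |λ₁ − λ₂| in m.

111 m

Using λ = hc/E: λ₁ = 189.17 m, λ₂ = 299.99 m.
|Δλ| = |189.17 − 299.99| = 111 m.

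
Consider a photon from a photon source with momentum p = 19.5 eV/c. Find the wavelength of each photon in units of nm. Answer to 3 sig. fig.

First convert: p = 19.5 eV/c = 1.0421e-26 kg·m/s.
Apply λ = h/p: λ = 6.358e-8 m.
Converting to nm: λ = 63.58 nm ≈ 63.6 nm.

63.6 nm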